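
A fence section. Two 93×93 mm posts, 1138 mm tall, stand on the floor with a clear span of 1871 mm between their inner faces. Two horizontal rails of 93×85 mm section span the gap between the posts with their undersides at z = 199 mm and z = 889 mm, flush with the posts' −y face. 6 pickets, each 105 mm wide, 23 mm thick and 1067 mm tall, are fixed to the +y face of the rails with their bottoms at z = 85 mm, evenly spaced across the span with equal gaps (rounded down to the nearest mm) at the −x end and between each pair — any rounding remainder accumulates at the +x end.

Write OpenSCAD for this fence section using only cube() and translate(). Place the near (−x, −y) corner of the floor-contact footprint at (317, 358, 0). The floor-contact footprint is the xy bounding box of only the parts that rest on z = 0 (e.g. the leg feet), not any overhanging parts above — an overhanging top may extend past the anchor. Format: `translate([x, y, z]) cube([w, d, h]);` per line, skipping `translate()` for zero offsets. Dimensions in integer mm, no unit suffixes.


translate([317, 358, 0]) cube([93, 93, 1138]);
translate([2281, 358, 0]) cube([93, 93, 1138]);
translate([410, 358, 199]) cube([1871, 93, 85]);
translate([410, 358, 889]) cube([1871, 93, 85]);
translate([587, 451, 85]) cube([105, 23, 1067]);
translate([869, 451, 85]) cube([105, 23, 1067]);
translate([1151, 451, 85]) cube([105, 23, 1067]);
translate([1433, 451, 85]) cube([105, 23, 1067]);
translate([1715, 451, 85]) cube([105, 23, 1067]);
translate([1997, 451, 85]) cube([105, 23, 1067]);


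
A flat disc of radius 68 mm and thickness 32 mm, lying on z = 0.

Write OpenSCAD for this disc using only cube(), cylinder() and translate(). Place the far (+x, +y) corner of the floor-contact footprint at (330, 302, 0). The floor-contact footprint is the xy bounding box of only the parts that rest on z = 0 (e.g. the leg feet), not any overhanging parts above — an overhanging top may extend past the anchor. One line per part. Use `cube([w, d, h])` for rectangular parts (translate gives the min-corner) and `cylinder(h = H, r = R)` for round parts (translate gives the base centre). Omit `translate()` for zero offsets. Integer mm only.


translate([262, 234, 0]) cylinder(h = 32, r = 68);


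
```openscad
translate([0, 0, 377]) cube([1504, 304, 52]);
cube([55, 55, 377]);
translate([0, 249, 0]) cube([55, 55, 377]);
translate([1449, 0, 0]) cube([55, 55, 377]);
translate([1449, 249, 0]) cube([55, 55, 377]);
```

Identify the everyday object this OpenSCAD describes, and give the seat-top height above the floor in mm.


A bench. The seat-top height is 429 mm.

A long slab on four corner posts — a bench. The slab sits at z = 377 with thickness 52, so the top is 377 + 52 = 429 mm.


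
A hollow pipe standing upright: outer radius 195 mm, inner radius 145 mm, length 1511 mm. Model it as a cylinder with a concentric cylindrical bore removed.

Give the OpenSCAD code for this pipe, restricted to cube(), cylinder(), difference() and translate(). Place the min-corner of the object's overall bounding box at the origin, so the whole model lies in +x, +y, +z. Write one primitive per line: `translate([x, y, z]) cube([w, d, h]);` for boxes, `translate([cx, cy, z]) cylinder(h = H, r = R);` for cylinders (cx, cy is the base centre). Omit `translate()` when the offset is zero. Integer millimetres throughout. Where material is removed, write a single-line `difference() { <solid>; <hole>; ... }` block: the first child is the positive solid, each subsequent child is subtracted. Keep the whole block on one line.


difference() { translate([195, 195, 0]) cylinder(h = 1511, r = 195); translate([195, 195, 0]) cylinder(h = 1511, r = 145); }


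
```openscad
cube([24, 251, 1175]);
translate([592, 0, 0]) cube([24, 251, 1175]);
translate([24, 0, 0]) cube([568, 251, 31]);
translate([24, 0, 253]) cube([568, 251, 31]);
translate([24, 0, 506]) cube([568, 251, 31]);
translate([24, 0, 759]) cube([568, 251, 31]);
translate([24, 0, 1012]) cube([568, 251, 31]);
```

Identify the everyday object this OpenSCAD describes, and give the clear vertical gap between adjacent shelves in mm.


A bookshelf. The clear shelf gap is 222 mm.

Two tall side panels with 5 horizontal boards between them — a bookshelf. The first two shelf undersides are at z = 0 and z = 253; with shelf thickness 31, the clear gap is 253 − 0 − 31 = 222 mm.


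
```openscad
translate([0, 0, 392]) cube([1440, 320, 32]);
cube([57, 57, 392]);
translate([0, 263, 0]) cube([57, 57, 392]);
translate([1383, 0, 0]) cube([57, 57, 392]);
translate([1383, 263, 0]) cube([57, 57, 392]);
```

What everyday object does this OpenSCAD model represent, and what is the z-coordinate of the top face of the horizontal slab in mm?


A bench. The seat-top height is 424 mm.

A long slab on four corner posts — a bench. The slab sits at z = 392 with thickness 32, so the top is 392 + 32 = 424 mm.


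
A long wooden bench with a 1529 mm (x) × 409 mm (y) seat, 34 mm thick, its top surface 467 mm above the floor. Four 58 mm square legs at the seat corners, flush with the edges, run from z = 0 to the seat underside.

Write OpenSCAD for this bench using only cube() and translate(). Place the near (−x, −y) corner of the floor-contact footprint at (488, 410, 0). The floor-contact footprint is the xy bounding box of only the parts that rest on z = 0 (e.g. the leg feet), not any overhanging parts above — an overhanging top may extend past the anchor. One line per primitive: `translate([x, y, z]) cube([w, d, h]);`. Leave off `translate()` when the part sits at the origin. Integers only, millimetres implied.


// leg_h = 467 − 34 = 433
translate([488, 410, 433]) cube([1529, 409, 34]);
translate([488, 410, 0]) cube([58, 58, 433]);
translate([488, 761, 0]) cube([58, 58, 433]);
translate([1959, 410, 0]) cube([58, 58, 433]);
translate([1959, 761, 0]) cube([58, 58, 433]);


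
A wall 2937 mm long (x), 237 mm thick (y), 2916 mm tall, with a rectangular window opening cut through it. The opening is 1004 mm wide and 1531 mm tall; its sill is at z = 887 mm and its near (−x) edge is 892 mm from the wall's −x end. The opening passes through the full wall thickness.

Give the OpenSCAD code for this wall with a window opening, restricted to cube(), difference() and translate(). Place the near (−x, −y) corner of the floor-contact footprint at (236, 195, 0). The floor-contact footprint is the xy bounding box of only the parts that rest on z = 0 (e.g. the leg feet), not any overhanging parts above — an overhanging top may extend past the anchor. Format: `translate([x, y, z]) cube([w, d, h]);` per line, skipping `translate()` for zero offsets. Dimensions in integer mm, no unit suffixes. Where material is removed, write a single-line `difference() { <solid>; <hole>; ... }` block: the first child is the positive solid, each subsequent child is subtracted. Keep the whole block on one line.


difference() { translate([236, 195, 0]) cube([2937, 237, 2916]); translate([1128, 195, 887]) cube([1004, 237, 1531]); }


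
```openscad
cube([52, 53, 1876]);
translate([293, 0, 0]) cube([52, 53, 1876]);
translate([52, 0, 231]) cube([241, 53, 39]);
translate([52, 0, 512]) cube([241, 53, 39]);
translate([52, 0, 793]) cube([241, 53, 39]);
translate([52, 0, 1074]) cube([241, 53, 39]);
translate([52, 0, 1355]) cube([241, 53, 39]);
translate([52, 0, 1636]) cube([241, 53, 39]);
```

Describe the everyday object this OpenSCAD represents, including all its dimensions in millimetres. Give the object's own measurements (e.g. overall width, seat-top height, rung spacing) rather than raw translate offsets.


A straight ladder. Two 52×53 mm vertical rails, 1876 mm tall, stand 345 mm apart (outside-to-outside) with their front faces coplanar on the −y side. 6 rungs, each 53 mm deep and 39 mm tall, span between the inner faces of the rails, front faces flush with the rails. The lowest rung's underside is at z = 231 mm and rungs are spaced 281 mm apart (underside to underside).


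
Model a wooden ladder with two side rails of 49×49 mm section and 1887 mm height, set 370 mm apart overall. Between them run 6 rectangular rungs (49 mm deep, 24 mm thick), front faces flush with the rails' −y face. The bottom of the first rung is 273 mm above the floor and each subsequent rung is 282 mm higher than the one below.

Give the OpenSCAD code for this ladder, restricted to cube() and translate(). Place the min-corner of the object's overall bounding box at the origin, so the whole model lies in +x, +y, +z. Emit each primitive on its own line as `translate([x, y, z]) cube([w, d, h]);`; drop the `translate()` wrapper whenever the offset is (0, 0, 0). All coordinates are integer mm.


cube([49, 49, 1887]);
translate([321, 0, 0]) cube([49, 49, 1887]);
translate([49, 0, 273]) cube([272, 49, 24]);
translate([49, 0, 555]) cube([272, 49, 24]);
translate([49, 0, 837]) cube([272, 49, 24]);
translate([49, 0, 1119]) cube([272, 49, 24]);
translate([49, 0, 1401]) cube([272, 49, 24]);
translate([49, 0, 1683]) cube([272, 49, 24]);


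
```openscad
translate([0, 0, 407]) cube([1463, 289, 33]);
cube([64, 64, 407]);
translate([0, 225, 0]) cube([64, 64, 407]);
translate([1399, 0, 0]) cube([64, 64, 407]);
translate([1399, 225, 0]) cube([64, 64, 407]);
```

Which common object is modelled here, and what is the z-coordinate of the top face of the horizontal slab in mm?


A bench. The seat-top height is 440 mm.

A long slab on four corner posts — a bench. The slab sits at z = 407 with thickness 33, so the top is 407 + 33 = 440 mm.


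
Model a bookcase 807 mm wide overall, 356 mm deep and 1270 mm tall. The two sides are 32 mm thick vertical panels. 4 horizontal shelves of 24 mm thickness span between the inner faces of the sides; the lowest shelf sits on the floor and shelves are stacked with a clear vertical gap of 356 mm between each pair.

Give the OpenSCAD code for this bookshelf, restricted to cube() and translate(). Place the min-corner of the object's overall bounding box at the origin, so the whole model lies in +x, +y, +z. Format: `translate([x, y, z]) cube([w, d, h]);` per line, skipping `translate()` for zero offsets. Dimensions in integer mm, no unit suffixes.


cube([32, 356, 1270]);
translate([775, 0, 0]) cube([32, 356, 1270]);
translate([32, 0, 0]) cube([743, 356, 24]);
translate([32, 0, 380]) cube([743, 356, 24]);
translate([32, 0, 760]) cube([743, 356, 24]);
translate([32, 0, 1140]) cube([743, 356, 24]);


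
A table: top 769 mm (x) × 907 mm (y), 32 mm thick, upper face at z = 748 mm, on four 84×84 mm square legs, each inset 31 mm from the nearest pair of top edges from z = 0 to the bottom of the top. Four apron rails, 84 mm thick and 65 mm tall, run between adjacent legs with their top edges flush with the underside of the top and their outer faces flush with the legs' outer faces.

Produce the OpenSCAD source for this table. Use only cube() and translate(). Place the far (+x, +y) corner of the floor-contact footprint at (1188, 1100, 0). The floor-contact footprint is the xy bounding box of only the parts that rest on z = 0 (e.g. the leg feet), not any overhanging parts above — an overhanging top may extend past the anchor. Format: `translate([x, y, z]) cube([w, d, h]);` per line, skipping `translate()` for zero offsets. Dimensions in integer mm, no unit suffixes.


translate([450, 224, 716]) cube([769, 907, 32]);
translate([481, 255, 0]) cube([84, 84, 716]);
translate([1104, 255, 0]) cube([84, 84, 716]);
translate([481, 1016, 0]) cube([84, 84, 716]);
translate([1104, 1016, 0]) cube([84, 84, 716]);
translate([565, 255, 651]) cube([539, 84, 65]);
translate([565, 1016, 651]) cube([539, 84, 65]);
translate([481, 339, 651]) cube([84, 677, 65]);
translate([1104, 339, 651]) cube([84, 677, 65]);


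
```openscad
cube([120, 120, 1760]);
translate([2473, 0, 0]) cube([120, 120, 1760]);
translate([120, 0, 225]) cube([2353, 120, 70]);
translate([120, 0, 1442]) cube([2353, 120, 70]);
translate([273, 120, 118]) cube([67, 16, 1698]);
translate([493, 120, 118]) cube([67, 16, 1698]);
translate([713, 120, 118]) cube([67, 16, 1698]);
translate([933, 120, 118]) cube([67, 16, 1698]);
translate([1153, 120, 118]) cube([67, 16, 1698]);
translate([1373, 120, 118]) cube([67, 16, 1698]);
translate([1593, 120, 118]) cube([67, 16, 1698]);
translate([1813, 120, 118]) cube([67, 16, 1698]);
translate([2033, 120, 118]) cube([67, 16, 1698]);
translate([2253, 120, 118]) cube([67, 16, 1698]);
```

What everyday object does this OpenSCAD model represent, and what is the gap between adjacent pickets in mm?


A fence section. The picket gap is 153 mm.

Two posts, two rails, 10 pickets — a fence section. Span 2353 mm holds 10 pickets of 67 mm with 11 equal gaps: ⌊(2353 − 10·67) / 11⌋ = 153 mm.


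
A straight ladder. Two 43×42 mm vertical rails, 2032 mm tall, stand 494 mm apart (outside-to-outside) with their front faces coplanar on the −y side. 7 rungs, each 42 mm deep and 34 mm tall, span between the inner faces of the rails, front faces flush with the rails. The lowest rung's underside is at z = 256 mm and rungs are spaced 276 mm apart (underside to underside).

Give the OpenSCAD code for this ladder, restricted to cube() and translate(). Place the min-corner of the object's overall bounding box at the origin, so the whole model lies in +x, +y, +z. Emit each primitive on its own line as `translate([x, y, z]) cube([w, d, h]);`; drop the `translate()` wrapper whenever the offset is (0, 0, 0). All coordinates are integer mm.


cube([43, 42, 2032]);
translate([451, 0, 0]) cube([43, 42, 2032]);
translate([43, 0, 256]) cube([408, 42, 34]);
translate([43, 0, 532]) cube([408, 42, 34]);
translate([43, 0, 808]) cube([408, 42, 34]);
translate([43, 0, 1084]) cube([408, 42, 34]);
translate([43, 0, 1360]) cube([408, 42, 34]);
translate([43, 0, 1636]) cube([408, 42, 34]);
translate([43, 0, 1912]) cube([408, 42, 34]);


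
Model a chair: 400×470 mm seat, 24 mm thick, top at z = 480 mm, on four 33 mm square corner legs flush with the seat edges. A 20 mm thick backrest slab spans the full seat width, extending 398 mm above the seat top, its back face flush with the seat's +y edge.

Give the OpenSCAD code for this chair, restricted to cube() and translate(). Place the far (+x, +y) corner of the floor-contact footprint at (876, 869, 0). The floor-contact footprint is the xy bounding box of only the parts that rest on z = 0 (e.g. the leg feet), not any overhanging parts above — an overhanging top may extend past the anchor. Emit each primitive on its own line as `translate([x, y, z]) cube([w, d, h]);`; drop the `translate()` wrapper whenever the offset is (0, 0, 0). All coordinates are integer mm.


translate([476, 399, 456]) cube([400, 470, 24]);
translate([476, 399, 0]) cube([33, 33, 456]);
translate([843, 399, 0]) cube([33, 33, 456]);
translate([476, 836, 0]) cube([33, 33, 456]);
translate([843, 836, 0]) cube([33, 33, 456]);
translate([476, 849, 480]) cube([400, 20, 398]);


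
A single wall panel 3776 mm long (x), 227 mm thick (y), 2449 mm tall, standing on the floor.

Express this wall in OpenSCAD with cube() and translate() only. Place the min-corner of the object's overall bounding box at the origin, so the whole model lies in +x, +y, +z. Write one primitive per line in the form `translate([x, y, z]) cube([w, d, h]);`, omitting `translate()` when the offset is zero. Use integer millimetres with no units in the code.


cube([3776, 227, 2449]);


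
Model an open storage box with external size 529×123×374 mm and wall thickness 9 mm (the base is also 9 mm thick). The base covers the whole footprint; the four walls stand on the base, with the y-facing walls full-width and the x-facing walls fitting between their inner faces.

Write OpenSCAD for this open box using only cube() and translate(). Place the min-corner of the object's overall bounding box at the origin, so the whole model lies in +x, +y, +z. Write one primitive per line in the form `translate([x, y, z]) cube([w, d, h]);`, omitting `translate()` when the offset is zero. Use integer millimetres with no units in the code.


cube([529, 123, 9]);
translate([0, 0, 9]) cube([529, 9, 365]);
translate([0, 114, 9]) cube([529, 9, 365]);
translate([0, 9, 9]) cube([9, 105, 365]);
translate([520, 9, 9]) cube([9, 105, 365]);


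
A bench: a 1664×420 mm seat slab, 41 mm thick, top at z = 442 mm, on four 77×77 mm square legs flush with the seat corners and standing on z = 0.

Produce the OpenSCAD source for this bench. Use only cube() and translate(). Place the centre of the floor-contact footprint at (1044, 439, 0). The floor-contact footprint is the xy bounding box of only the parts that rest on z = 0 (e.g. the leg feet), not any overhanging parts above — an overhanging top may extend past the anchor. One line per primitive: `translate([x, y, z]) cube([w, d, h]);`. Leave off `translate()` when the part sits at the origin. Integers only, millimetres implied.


// leg_h = 442 − 41 = 401
translate([212, 229, 401]) cube([1664, 420, 41]);
translate([212, 229, 0]) cube([77, 77, 401]);
translate([212, 572, 0]) cube([77, 77, 401]);
translate([1799, 229, 0]) cube([77, 77, 401]);
translate([1799, 572, 0]) cube([77, 77, 401]);


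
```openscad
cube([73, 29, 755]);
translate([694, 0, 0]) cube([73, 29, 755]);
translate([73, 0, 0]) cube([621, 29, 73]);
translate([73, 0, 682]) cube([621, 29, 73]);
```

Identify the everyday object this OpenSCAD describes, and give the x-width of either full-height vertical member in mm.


A picture frame. The border width is 73 mm.

Four thin pieces enclosing a rectangular opening — a picture frame. The two full-height stiles are 755 mm tall; the top rail sits at z = 682 and is 73 mm tall, so the border above the opening is 755 − 682 = 73 mm, matching the stile x-width.


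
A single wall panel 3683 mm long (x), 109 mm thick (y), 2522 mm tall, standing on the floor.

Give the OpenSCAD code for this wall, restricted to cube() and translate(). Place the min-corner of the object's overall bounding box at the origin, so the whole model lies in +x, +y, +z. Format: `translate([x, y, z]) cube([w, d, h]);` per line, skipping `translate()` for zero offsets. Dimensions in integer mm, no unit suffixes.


cube([3683, 109, 2522]);


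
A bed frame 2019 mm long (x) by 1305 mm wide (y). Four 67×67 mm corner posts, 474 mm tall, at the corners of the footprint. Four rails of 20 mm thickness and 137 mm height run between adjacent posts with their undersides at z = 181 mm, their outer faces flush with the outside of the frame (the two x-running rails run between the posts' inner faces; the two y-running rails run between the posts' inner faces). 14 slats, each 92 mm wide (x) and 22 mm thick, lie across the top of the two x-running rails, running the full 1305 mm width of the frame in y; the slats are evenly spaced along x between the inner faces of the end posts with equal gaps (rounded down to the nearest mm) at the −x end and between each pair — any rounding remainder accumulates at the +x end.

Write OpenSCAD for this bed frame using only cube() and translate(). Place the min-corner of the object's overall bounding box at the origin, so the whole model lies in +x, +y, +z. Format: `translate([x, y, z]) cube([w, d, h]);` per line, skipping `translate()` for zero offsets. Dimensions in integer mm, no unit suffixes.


cube([67, 67, 474]);
translate([0, 1238, 0]) cube([67, 67, 474]);
translate([1952, 0, 0]) cube([67, 67, 474]);
translate([1952, 1238, 0]) cube([67, 67, 474]);
translate([67, 0, 181]) cube([1885, 20, 137]);
translate([67, 1285, 181]) cube([1885, 20, 137]);
translate([0, 67, 181]) cube([20, 1171, 137]);
translate([1999, 67, 181]) cube([20, 1171, 137]);
translate([106, 0, 318]) cube([92, 1305, 22]);
translate([237, 0, 318]) cube([92, 1305, 22]);
translate([368, 0, 318]) cube([92, 1305, 22]);
translate([499, 0, 318]) cube([92, 1305, 22]);
translate([630, 0, 318]) cube([92, 1305, 22]);
translate([761, 0, 318]) cube([92, 1305, 22]);
translate([892, 0, 318]) cube([92, 1305, 22]);
translate([1023, 0, 318]) cube([92, 1305, 22]);
translate([1154, 0, 318]) cube([92, 1305, 22]);
translate([1285, 0, 318]) cube([92, 1305, 22]);
translate([1416, 0, 318]) cube([92, 1305, 22]);
translate([1547, 0, 318]) cube([92, 1305, 22]);
translate([1678, 0, 318]) cube([92, 1305, 22]);
translate([1809, 0, 318]) cube([92, 1305, 22]);


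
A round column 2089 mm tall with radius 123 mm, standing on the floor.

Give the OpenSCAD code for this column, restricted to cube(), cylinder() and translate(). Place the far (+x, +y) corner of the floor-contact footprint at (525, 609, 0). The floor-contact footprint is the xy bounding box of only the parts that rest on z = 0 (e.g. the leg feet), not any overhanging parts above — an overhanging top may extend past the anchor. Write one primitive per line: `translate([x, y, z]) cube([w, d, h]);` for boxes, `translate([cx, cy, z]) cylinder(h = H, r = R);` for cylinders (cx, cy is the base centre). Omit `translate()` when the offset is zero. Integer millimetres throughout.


translate([402, 486, 0]) cylinder(h = 2089, r = 123);


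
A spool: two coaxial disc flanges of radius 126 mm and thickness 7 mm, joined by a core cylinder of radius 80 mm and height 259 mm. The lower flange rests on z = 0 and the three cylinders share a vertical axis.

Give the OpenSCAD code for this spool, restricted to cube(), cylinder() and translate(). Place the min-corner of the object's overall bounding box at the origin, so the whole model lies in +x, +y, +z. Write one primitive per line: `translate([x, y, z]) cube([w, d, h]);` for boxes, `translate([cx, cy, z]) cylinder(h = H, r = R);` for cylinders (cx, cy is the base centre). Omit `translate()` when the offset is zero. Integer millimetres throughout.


translate([126, 126, 0]) cylinder(h = 7, r = 126);
translate([126, 126, 7]) cylinder(h = 259, r = 80);
translate([126, 126, 266]) cylinder(h = 7, r = 126);


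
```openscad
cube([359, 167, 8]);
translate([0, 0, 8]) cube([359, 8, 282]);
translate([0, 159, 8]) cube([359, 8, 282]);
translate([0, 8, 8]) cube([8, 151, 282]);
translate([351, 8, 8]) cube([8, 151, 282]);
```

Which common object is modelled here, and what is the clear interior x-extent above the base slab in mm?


An open box. The internal width is 343 mm.

A 359×167 base slab with four walls standing on it — an open box. The base is 359 mm wide and the walls are 8 mm thick, so the internal width is 359 − 2 × 8 = 343 mm.


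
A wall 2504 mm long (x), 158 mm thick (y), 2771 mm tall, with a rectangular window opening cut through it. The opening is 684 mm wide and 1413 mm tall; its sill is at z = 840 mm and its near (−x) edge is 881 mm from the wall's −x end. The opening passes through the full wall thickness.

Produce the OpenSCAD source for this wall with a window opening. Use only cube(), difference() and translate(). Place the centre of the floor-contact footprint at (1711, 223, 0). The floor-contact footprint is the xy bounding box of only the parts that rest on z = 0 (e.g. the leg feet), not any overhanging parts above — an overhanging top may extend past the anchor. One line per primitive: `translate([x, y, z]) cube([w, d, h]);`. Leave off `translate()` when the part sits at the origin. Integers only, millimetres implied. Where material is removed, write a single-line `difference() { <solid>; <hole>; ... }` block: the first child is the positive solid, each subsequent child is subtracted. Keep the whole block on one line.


difference() { translate([459, 144, 0]) cube([2504, 158, 2771]); translate([1340, 144, 840]) cube([684, 158, 1413]); }


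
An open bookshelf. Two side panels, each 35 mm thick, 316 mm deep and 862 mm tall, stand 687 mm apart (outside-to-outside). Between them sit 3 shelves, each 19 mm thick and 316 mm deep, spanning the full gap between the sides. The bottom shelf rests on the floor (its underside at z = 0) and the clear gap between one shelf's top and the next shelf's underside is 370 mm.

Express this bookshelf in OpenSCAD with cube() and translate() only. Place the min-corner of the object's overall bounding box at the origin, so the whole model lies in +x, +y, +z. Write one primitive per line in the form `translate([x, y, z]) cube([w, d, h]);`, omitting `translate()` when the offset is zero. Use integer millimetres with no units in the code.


cube([35, 316, 862]);
translate([652, 0, 0]) cube([35, 316, 862]);
translate([35, 0, 0]) cube([617, 316, 19]);
translate([35, 0, 389]) cube([617, 316, 19]);
translate([35, 0, 778]) cube([617, 316, 19]);


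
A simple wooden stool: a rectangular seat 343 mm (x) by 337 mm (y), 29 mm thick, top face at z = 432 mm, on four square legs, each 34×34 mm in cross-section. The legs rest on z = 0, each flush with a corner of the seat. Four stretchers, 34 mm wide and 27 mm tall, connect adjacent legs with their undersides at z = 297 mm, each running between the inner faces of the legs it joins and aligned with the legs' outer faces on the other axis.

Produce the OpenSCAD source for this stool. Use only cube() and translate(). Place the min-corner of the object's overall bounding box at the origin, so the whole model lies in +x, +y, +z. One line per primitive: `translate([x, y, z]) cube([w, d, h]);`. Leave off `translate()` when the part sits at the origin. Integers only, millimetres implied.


translate([0, 0, 403]) cube([343, 337, 29]);
cube([34, 34, 403]);
translate([309, 0, 0]) cube([34, 34, 403]);
translate([0, 303, 0]) cube([34, 34, 403]);
translate([309, 303, 0]) cube([34, 34, 403]);
translate([34, 0, 297]) cube([275, 34, 27]);
translate([34, 303, 297]) cube([275, 34, 27]);
translate([0, 34, 297]) cube([34, 269, 27]);
translate([309, 34, 297]) cube([34, 269, 27]);


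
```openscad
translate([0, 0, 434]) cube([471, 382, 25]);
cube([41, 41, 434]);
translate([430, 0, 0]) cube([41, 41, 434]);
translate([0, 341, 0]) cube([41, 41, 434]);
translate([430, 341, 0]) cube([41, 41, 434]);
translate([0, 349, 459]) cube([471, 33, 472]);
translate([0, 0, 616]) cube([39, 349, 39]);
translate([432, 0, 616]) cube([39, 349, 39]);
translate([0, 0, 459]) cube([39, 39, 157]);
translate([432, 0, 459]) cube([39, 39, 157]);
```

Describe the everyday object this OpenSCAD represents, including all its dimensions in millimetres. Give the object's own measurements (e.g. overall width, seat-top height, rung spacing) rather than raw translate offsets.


A chair. The seat is a 471×382×25 mm slab with its top at z = 459 mm, on four 41×41 mm corner legs (flush with the seat edges, standing on z = 0). A flat backrest 33 mm thick, 472 mm tall, spans the full seat width and rises from the seat top along its +y edge, rear face flush with the rear of the seat. Two armrests of 39×39 mm section run along each side from the seat's front edge to the front of the backrest, top faces 196 mm above the seat top and outer faces flush with the seat's x-edges; a 39×39 mm post under the front of each armrest stands on the seat at the front corner.


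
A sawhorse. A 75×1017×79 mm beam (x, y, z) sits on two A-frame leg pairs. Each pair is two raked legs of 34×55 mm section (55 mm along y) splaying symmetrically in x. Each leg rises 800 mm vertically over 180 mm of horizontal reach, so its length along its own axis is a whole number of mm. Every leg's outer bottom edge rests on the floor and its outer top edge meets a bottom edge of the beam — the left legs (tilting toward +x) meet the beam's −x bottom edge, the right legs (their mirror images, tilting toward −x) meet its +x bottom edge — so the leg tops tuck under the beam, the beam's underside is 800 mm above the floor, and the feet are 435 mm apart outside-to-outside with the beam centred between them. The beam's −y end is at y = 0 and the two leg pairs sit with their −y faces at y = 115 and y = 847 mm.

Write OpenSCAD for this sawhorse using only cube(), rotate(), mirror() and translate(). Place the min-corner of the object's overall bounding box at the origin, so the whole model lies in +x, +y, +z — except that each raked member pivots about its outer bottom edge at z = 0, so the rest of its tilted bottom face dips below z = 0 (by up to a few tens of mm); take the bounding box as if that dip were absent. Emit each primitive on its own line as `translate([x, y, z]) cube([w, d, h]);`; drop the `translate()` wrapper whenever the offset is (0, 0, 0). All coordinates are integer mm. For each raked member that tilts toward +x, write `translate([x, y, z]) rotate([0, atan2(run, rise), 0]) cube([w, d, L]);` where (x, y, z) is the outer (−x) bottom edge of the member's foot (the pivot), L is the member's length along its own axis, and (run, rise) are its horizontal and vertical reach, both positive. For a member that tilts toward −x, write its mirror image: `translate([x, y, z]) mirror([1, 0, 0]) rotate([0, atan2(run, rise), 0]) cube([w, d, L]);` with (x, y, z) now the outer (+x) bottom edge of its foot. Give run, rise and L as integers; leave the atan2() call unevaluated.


translate([180, 0, 800]) cube([75, 1017, 79]);
translate([0, 115, 0]) rotate([0, atan2(180, 800), 0]) cube([34, 55, 820]);
translate([435, 115, 0]) mirror([1, 0, 0]) rotate([0, atan2(180, 800), 0]) cube([34, 55, 820]);
translate([0, 847, 0]) rotate([0, atan2(180, 800), 0]) cube([34, 55, 820]);
translate([435, 847, 0]) mirror([1, 0, 0]) rotate([0, atan2(180, 800), 0]) cube([34, 55, 820]);


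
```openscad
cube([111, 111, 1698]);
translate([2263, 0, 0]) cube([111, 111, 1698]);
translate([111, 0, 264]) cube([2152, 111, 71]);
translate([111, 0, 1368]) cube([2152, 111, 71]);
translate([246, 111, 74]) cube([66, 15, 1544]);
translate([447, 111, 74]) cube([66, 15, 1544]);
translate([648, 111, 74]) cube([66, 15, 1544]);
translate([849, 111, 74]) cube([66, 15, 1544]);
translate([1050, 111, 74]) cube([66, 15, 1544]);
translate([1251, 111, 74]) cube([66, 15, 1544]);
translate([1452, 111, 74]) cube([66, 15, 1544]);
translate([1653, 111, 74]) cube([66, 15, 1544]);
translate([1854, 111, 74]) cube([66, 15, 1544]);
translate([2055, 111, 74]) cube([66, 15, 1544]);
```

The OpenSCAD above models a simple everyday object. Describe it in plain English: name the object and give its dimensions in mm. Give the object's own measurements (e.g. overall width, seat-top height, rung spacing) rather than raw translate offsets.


A fence section. Two 111×111 mm posts, 1698 mm tall, stand on the floor with a clear span of 2152 mm between their inner faces. Two horizontal rails of 111×71 mm section span the gap between the posts with their undersides at z = 264 mm and z = 1368 mm, flush with the posts' −y face. 10 pickets, each 66 mm wide, 15 mm thick and 1544 mm tall, are fixed to the +y face of the rails with their bottoms at z = 74 mm, spaced across the span with a 135 mm gap after the −x post and between neighbouring pickets, with 142 mm left before the +x post.


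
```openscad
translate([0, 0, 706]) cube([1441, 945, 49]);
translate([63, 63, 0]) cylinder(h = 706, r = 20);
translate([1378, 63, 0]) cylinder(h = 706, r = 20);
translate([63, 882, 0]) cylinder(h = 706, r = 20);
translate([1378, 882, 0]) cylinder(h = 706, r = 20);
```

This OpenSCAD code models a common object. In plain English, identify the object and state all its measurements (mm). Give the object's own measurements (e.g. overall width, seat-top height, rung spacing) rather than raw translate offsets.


A table: top 1441 mm (x) × 945 mm (y), 49 mm thick, upper face at z = 755 mm, on four round legs of 40 mm diameter, each leg's bounding box inset 43 mm from the nearest pair of top edges from z = 0 to the bottom of the top.


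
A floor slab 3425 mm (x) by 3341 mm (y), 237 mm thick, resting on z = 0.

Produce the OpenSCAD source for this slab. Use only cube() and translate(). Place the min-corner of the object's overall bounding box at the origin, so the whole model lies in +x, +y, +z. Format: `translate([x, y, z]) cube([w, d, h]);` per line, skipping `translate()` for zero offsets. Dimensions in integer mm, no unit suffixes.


cube([3425, 3341, 237]);


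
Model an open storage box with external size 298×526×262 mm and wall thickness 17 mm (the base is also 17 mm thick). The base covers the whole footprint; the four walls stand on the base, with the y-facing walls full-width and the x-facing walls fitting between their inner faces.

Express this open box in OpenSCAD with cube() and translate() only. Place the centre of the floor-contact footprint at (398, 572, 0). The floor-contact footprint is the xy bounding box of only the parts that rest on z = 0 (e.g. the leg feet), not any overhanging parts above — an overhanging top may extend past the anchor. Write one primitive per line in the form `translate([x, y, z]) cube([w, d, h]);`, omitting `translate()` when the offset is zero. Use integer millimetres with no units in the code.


translate([249, 309, 0]) cube([298, 526, 17]);
translate([249, 309, 17]) cube([298, 17, 245]);
translate([249, 818, 17]) cube([298, 17, 245]);
translate([249, 326, 17]) cube([17, 492, 245]);
translate([530, 326, 17]) cube([17, 492, 245]);


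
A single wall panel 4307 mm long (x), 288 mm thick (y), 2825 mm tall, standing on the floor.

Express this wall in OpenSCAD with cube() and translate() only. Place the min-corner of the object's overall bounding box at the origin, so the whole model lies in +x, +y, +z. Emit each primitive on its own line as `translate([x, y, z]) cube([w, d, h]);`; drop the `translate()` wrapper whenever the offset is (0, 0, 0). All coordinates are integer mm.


cube([4307, 288, 2825]);


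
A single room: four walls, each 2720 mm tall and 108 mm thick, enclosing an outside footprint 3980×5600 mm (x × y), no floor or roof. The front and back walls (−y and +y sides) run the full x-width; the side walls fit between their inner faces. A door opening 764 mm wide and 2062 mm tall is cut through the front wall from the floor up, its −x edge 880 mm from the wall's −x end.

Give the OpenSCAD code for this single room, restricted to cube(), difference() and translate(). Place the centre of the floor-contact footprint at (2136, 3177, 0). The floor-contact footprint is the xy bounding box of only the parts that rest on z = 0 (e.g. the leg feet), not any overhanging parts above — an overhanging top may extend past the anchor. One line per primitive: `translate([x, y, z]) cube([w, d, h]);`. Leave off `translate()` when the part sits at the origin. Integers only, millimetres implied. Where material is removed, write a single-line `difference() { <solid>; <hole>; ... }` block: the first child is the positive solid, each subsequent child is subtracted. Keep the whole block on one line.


difference() { translate([146, 377, 0]) cube([3980, 108, 2720]); translate([1026, 377, 0]) cube([764, 108, 2062]); }
translate([146, 5869, 0]) cube([3980, 108, 2720]);
translate([146, 485, 0]) cube([108, 5384, 2720]);
translate([4018, 485, 0]) cube([108, 5384, 2720]);


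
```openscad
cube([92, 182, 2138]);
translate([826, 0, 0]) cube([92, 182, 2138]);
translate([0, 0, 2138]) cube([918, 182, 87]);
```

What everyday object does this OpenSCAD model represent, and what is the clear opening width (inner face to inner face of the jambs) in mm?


A door frame. The clear opening width is 734 mm.

Two 2138 mm tall posts with a header on top — a door frame. The left jamb is 92 mm wide at x = 0; the right jamb starts at x = 826. The clear opening is 826 − 92 = 734 mm.


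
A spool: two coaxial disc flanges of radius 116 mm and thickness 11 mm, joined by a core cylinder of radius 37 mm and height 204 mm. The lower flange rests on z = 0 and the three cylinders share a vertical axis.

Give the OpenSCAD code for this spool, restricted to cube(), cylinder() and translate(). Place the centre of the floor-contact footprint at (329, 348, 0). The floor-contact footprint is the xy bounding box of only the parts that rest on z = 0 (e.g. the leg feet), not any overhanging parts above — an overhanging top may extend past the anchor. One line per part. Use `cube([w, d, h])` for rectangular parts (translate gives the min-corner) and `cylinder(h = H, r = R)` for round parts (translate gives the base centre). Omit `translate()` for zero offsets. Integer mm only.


translate([329, 348, 0]) cylinder(h = 11, r = 116);
translate([329, 348, 11]) cylinder(h = 204, r = 37);
translate([329, 348, 215]) cylinder(h = 11, r = 116);


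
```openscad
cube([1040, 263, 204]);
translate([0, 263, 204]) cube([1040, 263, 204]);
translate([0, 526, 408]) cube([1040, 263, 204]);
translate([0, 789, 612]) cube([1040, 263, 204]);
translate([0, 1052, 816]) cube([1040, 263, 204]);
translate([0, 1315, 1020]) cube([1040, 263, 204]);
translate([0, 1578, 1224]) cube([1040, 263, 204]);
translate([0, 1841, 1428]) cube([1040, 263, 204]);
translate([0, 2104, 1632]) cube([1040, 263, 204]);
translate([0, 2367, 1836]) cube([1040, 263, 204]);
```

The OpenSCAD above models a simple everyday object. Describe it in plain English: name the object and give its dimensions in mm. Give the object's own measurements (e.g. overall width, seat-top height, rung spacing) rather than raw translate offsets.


A straight staircase of 10 solid steps. Each step is 1040 mm wide (x), 263 mm deep (y, the going) and 204 mm tall (the rise). The first step rests on the floor; each subsequent step sits one going further in +y and one rise higher in +z, directly behind and above the previous step with no overlap.


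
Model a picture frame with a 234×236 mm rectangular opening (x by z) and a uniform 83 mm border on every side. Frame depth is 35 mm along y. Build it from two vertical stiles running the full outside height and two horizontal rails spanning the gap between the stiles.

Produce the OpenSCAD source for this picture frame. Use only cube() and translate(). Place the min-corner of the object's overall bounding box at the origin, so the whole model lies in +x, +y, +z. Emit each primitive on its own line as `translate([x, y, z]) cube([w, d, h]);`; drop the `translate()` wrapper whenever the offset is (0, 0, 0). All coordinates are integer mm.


cube([83, 35, 402]);
translate([317, 0, 0]) cube([83, 35, 402]);
translate([83, 0, 0]) cube([234, 35, 83]);
translate([83, 0, 319]) cube([234, 35, 83]);


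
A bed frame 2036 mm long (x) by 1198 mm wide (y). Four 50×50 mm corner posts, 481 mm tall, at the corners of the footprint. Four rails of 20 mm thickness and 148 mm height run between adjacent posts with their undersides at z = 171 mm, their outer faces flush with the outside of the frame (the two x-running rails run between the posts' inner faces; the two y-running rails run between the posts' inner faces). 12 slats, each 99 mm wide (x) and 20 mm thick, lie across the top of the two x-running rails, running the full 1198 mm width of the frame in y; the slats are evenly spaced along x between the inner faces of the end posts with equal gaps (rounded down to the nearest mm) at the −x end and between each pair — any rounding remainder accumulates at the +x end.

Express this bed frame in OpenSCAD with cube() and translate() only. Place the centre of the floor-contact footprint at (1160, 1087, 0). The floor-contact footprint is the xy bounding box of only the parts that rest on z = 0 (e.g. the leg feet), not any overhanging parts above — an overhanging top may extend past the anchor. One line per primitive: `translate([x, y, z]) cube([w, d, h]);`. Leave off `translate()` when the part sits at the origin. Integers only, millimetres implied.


translate([142, 488, 0]) cube([50, 50, 481]);
translate([142, 1636, 0]) cube([50, 50, 481]);
translate([2128, 488, 0]) cube([50, 50, 481]);
translate([2128, 1636, 0]) cube([50, 50, 481]);
translate([192, 488, 171]) cube([1936, 20, 148]);
translate([192, 1666, 171]) cube([1936, 20, 148]);
translate([142, 538, 171]) cube([20, 1098, 148]);
translate([2158, 538, 171]) cube([20, 1098, 148]);
translate([249, 488, 319]) cube([99, 1198, 20]);
translate([405, 488, 319]) cube([99, 1198, 20]);
translate([561, 488, 319]) cube([99, 1198, 20]);
translate([717, 488, 319]) cube([99, 1198, 20]);
translate([873, 488, 319]) cube([99, 1198, 20]);
translate([1029, 488, 319]) cube([99, 1198, 20]);
translate([1185, 488, 319]) cube([99, 1198, 20]);
translate([1341, 488, 319]) cube([99, 1198, 20]);
translate([1497, 488, 319]) cube([99, 1198, 20]);
translate([1653, 488, 319]) cube([99, 1198, 20]);
translate([1809, 488, 319]) cube([99, 1198, 20]);
translate([1965, 488, 319]) cube([99, 1198, 20]);
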